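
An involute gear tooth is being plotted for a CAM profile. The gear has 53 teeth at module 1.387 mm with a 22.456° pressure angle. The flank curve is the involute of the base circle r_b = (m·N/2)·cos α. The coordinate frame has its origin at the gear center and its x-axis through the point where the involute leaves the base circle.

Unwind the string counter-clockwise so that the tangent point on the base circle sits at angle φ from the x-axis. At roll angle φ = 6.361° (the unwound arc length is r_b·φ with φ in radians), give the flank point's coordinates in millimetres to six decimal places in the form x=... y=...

x=34.177141 y=0.015475

pitch radius r_p = m·N/2 = 1.387·53/2 = 36.755500
base radius r_b = r_p·cos α = 36.755500·cos 22.456° = 33.968446
roll angle φ = 6.361° = 0.11102039 rad
x = r_b·(cos φ + φ·sin φ) = 33.968446·(0.99384356 + 0.11102039·0.11079247) = 34.177141
y = r_b·(sin φ − φ·cos φ) = 33.968446·(0.11079247 − 0.11102039·0.99384356) = 0.015475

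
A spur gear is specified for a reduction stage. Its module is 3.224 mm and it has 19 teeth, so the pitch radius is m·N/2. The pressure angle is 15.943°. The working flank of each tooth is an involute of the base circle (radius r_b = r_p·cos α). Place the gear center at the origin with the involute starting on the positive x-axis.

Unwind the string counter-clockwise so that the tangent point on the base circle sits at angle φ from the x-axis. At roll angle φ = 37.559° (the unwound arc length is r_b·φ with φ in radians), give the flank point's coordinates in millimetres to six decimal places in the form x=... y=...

pitch radius r_p = m·N/2 = 3.224·19/2 = 30.628000
base radius r_b = r_p·cos α = 30.628000·cos 15.943° = 29.449907
roll angle φ = 37.559° = 0.65552821 rad
x = r_b·(cos φ + φ·sin φ) = 29.449907·(0.79272605 + 0.65552821·0.60957806) = 35.113763
y = r_b·(sin φ − φ·cos φ) = 29.449907·(0.60957806 − 0.65552821·0.79272605) = 2.648247

x=35.113763 y=2.648247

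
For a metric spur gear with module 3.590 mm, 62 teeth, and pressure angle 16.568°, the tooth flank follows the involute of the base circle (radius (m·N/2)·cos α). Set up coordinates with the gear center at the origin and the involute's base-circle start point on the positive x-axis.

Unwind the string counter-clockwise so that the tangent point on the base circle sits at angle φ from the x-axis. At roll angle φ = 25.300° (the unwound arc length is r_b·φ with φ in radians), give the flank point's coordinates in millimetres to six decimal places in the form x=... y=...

pitch radius r_p = m·N/2 = 3.590·62/2 = 111.290000
base radius r_b = r_p·cos α = 111.290000·cos 16.568° = 106.669460
roll angle φ = 25.300° = 0.44156830 rad
x = r_b·(cos φ + φ·sin φ) = 106.669460·(0.90408255 + 0.44156830·0.42735786) = 116.567344
y = r_b·(sin φ − φ·cos φ) = 106.669460·(0.42735786 − 0.44156830·0.90408255) = 3.002070

x=116.567344 y=3.002070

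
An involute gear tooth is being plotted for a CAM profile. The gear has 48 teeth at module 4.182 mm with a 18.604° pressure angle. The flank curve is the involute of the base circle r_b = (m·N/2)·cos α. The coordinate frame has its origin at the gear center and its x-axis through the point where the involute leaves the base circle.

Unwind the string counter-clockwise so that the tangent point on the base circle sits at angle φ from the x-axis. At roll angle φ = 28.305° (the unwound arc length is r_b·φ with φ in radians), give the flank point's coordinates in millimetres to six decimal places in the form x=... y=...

x=106.032214 y=3.730366

pitch radius r_p = m·N/2 = 4.182·48/2 = 100.368000
base radius r_b = r_p·cos α = 100.368000·cos 18.604° = 95.123385
roll angle φ = 28.305° = 0.49401544 rad
x = r_b·(cos φ + φ·sin φ) = 95.123385·(0.88043598 + 0.49401544·0.47416504) = 106.032214
y = r_b·(sin φ − φ·cos φ) = 95.123385·(0.47416504 − 0.49401544·0.88043598) = 3.730366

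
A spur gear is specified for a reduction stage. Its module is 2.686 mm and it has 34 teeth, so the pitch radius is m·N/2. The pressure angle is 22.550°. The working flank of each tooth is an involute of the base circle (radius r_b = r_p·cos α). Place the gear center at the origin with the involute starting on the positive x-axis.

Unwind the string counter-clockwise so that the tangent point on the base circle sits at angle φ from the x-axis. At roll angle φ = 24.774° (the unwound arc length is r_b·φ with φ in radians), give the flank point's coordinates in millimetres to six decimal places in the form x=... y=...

x=45.930695 y=1.115247

pitch radius r_p = m·N/2 = 2.686·34/2 = 45.662000
base radius r_b = r_p·cos α = 45.662000·cos 22.550° = 42.170922
roll angle φ = 24.774° = 0.43238787 rad
x = r_b·(cos φ + φ·sin φ) = 42.170922·(0.90796773 + 0.43238787·0.41904010) = 45.930695
y = r_b·(sin φ − φ·cos φ) = 42.170922·(0.41904010 − 0.43238787·0.90796773) = 1.115247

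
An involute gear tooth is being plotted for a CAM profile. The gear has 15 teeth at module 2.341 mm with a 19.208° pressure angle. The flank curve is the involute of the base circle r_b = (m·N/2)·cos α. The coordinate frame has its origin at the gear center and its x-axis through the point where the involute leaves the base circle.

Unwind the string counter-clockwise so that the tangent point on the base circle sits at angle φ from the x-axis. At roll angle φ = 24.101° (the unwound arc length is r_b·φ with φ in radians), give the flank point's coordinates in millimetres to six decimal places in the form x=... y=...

pitch radius r_p = m·N/2 = 2.341·15/2 = 17.557500
base radius r_b = r_p·cos α = 17.557500·cos 19.208° = 16.580082
roll angle φ = 24.101° = 0.42064180 rad
x = r_b·(cos φ + φ·sin φ) = 16.580082·(0.91282705 + 0.42064180·0.40834639) = 17.982667
y = r_b·(sin φ − φ·cos φ) = 16.580082·(0.40834639 − 0.42064180·0.91282705) = 0.404109

x=17.982667 y=0.404109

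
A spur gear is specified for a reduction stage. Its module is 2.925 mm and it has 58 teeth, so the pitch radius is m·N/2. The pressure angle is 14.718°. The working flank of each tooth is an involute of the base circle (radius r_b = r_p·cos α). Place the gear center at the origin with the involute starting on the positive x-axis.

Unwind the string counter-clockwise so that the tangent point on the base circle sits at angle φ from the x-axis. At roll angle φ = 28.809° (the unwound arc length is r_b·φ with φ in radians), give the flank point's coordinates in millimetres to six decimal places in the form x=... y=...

pitch radius r_p = m·N/2 = 2.925·58/2 = 84.825000
base radius r_b = r_p·cos α = 84.825000·cos 14.718° = 82.041721
roll angle φ = 28.809° = 0.50281190 rad
x = r_b·(cos φ + φ·sin φ) = 82.041721·(0.87623100 + 0.50281190·0.48189132) = 91.766264
y = r_b·(sin φ − φ·cos φ) = 82.041721·(0.48189132 − 0.50281190·0.87623100) = 3.389303

x=91.766264 y=3.389303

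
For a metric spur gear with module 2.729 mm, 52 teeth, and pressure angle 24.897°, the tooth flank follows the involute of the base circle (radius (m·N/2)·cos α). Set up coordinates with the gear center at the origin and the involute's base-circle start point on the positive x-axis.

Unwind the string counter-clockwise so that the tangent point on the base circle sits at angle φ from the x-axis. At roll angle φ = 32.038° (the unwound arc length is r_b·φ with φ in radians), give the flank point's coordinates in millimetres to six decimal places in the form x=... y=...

x=73.648723 y=3.634817

pitch radius r_p = m·N/2 = 2.729·52/2 = 70.954000
base radius r_b = r_p·cos α = 70.954000·cos 24.897° = 64.359965
roll angle φ = 32.038° = 0.55916859 rad
x = r_b·(cos φ + φ·sin φ) = 64.359965·(0.84769645 + 0.55916859·0.53048159) = 73.648723
y = r_b·(sin φ − φ·cos φ) = 64.359965·(0.53048159 − 0.55916859·0.84769645) = 3.634817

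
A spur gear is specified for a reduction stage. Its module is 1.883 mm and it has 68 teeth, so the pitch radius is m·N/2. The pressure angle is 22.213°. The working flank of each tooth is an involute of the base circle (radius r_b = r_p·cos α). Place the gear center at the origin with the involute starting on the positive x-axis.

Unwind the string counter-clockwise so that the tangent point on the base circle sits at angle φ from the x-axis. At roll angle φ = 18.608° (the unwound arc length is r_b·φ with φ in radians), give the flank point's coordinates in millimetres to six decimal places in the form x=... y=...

x=62.314470 y=0.669671

pitch radius r_p = m·N/2 = 1.883·68/2 = 64.022000
base radius r_b = r_p·cos α = 64.022000·cos 22.213° = 59.270596
roll angle φ = 18.608° = 0.32477087 rad
x = r_b·(cos φ + φ·sin φ) = 59.270596·(0.94772387 + 0.32477087·0.31909164) = 62.314470
y = r_b·(sin φ − φ·cos φ) = 59.270596·(0.31909164 − 0.32477087·0.94772387) = 0.669671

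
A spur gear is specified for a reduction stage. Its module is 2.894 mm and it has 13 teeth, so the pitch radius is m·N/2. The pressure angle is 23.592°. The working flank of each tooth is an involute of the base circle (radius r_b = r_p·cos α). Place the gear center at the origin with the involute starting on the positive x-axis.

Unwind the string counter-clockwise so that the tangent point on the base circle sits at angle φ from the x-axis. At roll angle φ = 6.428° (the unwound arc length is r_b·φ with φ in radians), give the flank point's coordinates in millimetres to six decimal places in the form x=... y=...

pitch radius r_p = m·N/2 = 2.894·13/2 = 18.811000
base radius r_b = r_p·cos α = 18.811000·cos 23.592° = 17.238751
roll angle φ = 6.428° = 0.11218976 rad
x = r_b·(cos φ + φ·sin φ) = 17.238751·(0.99371333 + 0.11218976·0.11195457) = 17.346898
y = r_b·(sin φ − φ·cos φ) = 17.238751·(0.11195457 − 0.11218976·0.99371333) = 0.008104

x=17.346898 y=0.008104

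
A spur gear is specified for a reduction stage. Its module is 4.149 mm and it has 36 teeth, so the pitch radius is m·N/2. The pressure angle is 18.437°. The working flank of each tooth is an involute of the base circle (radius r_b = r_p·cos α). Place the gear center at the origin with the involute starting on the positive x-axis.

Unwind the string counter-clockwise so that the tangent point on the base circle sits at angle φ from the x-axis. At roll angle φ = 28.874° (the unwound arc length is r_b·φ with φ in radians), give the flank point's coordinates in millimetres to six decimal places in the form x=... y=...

x=79.281979 y=2.946415

pitch radius r_p = m·N/2 = 4.149·36/2 = 74.682000
base radius r_b = r_p·cos α = 74.682000·cos 18.437° = 70.848721
roll angle φ = 28.874° = 0.50394637 rad
x = r_b·(cos φ + φ·sin φ) = 70.848721·(0.87568374 + 0.50394637·0.48288506) = 79.281979
y = r_b·(sin φ − φ·cos φ) = 70.848721·(0.48288506 − 0.50394637·0.87568374) = 2.946415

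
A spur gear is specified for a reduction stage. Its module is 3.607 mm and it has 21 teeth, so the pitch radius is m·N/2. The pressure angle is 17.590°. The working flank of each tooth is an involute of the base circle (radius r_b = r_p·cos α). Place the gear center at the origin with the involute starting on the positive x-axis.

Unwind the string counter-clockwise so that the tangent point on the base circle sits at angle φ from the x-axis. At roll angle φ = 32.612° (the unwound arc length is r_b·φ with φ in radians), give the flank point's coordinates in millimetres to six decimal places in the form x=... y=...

pitch radius r_p = m·N/2 = 3.607·21/2 = 37.873500
base radius r_b = r_p·cos α = 37.873500·cos 17.590° = 36.102665
roll angle φ = 32.612° = 0.56918678 rad
x = r_b·(cos φ + φ·sin φ) = 36.102665·(0.84233954 + 0.56918678·0.53894722) = 41.485614
y = r_b·(sin φ − φ·cos φ) = 36.102665·(0.53894722 − 0.56918678·0.84233954) = 2.148061

x=41.485614 y=2.148061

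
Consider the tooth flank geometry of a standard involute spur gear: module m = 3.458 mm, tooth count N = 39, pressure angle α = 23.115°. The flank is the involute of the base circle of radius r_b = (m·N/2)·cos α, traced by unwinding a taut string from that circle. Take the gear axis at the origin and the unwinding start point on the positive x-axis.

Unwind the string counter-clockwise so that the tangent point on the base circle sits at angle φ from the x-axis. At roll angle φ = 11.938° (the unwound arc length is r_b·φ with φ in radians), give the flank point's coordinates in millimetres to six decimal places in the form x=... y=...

pitch radius r_p = m·N/2 = 3.458·39/2 = 67.431000
base radius r_b = r_p·cos α = 67.431000·cos 23.115° = 62.017555
roll angle φ = 11.938° = 0.20835741 rad
x = r_b·(cos φ + φ·sin φ) = 62.017555·(0.97837201 + 0.20835741·0.20685311) = 63.349158
y = r_b·(sin φ − φ·cos φ) = 62.017555·(0.20685311 − 0.20835741·0.97837201) = 0.186180

x=63.349158 y=0.186180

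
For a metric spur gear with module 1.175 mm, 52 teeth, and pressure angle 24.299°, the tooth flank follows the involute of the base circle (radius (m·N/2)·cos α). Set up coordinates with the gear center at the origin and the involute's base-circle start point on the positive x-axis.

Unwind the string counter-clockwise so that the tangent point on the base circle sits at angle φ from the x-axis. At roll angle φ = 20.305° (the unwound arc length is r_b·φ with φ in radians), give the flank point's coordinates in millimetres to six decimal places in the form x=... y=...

pitch radius r_p = m·N/2 = 1.175·52/2 = 30.550000
base radius r_b = r_p·cos α = 30.550000·cos 24.299° = 27.843590
roll angle φ = 20.305° = 0.35438910 rad
x = r_b·(cos φ + φ·sin φ) = 27.843590·(0.93785866 + 0.35438910·0.34701750) = 29.537534
y = r_b·(sin φ − φ·cos φ) = 27.843590·(0.34701750 − 0.35438910·0.93785866) = 0.407925

x=29.537534 y=0.407925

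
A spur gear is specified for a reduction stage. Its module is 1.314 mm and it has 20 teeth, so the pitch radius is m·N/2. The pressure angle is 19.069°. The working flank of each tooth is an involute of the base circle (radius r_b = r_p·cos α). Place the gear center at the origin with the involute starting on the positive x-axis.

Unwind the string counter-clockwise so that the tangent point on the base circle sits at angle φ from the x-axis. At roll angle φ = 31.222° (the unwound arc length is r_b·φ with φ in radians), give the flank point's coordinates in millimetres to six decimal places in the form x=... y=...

pitch radius r_p = m·N/2 = 1.314·20/2 = 13.140000
base radius r_b = r_p·cos α = 13.140000·cos 19.069° = 12.418953
roll angle φ = 31.222° = 0.54492670 rad
x = r_b·(cos φ + φ·sin φ) = 12.418953·(0.85516529 + 0.54492670·0.51835541) = 14.128186
y = r_b·(sin φ − φ·cos φ) = 12.418953·(0.51835541 − 0.54492670·0.85516529) = 0.650170

x=14.128186 y=0.650170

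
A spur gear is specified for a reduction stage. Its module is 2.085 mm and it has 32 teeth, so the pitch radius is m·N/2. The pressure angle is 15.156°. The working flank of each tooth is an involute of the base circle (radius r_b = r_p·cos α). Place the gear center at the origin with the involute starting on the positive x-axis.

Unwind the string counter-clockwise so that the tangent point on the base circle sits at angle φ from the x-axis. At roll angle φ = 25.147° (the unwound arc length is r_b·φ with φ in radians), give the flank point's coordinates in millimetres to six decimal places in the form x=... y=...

pitch radius r_p = m·N/2 = 2.085·32/2 = 33.360000
base radius r_b = r_p·cos α = 33.360000·cos 15.156° = 32.199658
roll angle φ = 25.147° = 0.43889795 rad
x = r_b·(cos φ + φ·sin φ) = 32.199658·(0.90522052 + 0.43889795·0.42494212) = 35.153228
y = r_b·(sin φ − φ·cos φ) = 32.199658·(0.42494212 − 0.43889795·0.90522052) = 0.890085

x=35.153228 y=0.890085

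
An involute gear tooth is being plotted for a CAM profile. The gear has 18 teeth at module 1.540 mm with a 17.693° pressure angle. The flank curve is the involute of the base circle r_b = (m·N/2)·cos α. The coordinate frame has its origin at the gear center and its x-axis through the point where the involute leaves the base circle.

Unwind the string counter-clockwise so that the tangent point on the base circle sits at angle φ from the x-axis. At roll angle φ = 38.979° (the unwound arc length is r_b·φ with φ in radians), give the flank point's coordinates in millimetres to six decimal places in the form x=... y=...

x=15.915490 y=1.322777

pitch radius r_p = m·N/2 = 1.540·18/2 = 13.860000
base radius r_b = r_p·cos α = 13.860000·cos 17.693° = 13.204403
roll angle φ = 38.979° = 0.68031189 rad
x = r_b·(cos φ + φ·sin φ) = 13.204403·(0.77737657 + 0.68031189·0.62903551) = 15.915490
y = r_b·(sin φ − φ·cos φ) = 13.204403·(0.62903551 − 0.68031189·0.77737657) = 1.322777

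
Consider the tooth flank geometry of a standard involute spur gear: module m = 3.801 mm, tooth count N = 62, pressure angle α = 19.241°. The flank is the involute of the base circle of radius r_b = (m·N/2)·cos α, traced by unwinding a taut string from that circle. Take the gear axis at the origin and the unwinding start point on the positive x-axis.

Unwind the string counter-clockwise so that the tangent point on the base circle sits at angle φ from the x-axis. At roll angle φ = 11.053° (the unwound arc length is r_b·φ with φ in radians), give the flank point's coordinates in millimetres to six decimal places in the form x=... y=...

pitch radius r_p = m·N/2 = 3.801·62/2 = 117.831000
base radius r_b = r_p·cos α = 117.831000·cos 19.241° = 111.249054
roll angle φ = 11.053° = 0.19291124 rad
x = r_b·(cos φ + φ·sin φ) = 111.249054·(0.98145026 + 0.19291124·0.19171694) = 113.299888
y = r_b·(sin φ − φ·cos φ) = 111.249054·(0.19171694 − 0.19291124·0.98145026) = 0.265235

x=113.299888 y=0.265235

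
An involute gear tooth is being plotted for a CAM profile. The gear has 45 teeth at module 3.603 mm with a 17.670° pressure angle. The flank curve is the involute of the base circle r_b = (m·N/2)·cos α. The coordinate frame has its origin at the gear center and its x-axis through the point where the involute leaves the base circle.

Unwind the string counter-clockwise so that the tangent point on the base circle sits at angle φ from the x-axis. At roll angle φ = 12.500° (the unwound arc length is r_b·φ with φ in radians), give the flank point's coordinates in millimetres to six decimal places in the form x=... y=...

pitch radius r_p = m·N/2 = 3.603·45/2 = 81.067500
base radius r_b = r_p·cos α = 81.067500·cos 17.670° = 77.242779
roll angle φ = 12.500° = 0.21816616 rad
x = r_b·(cos φ + φ·sin φ) = 77.242779·(0.97629601 + 0.21816616·0.21643961) = 79.059205
y = r_b·(sin φ − φ·cos φ) = 77.242779·(0.21643961 − 0.21816616·0.97629601) = 0.266091

x=79.059205 y=0.266091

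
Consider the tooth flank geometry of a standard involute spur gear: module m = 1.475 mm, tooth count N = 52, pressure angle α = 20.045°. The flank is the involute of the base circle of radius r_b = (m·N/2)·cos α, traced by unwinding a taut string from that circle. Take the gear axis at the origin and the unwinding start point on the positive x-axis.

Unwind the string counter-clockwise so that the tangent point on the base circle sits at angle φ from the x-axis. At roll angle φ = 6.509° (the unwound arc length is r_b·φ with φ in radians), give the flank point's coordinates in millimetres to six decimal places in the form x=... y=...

pitch radius r_p = m·N/2 = 1.475·52/2 = 38.350000
base radius r_b = r_p·cos α = 38.350000·cos 20.045° = 36.026899
roll angle φ = 6.509° = 0.11360348 rad
x = r_b·(cos φ + φ·sin φ) = 36.026899·(0.99355406 + 0.11360348·0.11335928) = 36.258627
y = r_b·(sin φ − φ·cos φ) = 36.026899·(0.11335928 − 0.11360348·0.99355406) = 0.017584

x=36.258627 y=0.017584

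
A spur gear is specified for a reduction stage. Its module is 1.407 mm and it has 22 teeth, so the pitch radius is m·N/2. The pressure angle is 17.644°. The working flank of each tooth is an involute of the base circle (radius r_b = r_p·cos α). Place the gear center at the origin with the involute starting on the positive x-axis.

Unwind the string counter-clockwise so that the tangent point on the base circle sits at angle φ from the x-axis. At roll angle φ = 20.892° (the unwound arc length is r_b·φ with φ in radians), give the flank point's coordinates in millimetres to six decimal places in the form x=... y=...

x=15.697078 y=0.235194

pitch radius r_p = m·N/2 = 1.407·22/2 = 15.477000
base radius r_b = r_p·cos α = 15.477000·cos 17.644° = 14.748934
roll angle φ = 20.892° = 0.36463419 rad
x = r_b·(cos φ + φ·sin φ) = 14.748934·(0.93425428 + 0.36463419·0.35660756) = 15.697078
y = r_b·(sin φ − φ·cos φ) = 14.748934·(0.35660756 − 0.36463419·0.93425428) = 0.235194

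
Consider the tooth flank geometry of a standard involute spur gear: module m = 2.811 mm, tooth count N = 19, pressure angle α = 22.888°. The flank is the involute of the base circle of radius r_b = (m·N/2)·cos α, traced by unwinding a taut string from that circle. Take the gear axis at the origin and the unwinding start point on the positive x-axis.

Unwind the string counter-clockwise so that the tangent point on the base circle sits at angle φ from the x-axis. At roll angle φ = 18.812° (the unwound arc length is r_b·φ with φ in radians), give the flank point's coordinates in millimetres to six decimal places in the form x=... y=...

pitch radius r_p = m·N/2 = 2.811·19/2 = 26.704500
base radius r_b = r_p·cos α = 26.704500·cos 22.888° = 24.601971
roll angle φ = 18.812° = 0.32833134 rad
x = r_b·(cos φ + φ·sin φ) = 24.601971·(0.94658174 + 0.32833134·0.32246395) = 25.892511
y = r_b·(sin φ − φ·cos φ) = 24.601971·(0.32246395 − 0.32833134·0.94658174) = 0.287142

x=25.892511 y=0.287142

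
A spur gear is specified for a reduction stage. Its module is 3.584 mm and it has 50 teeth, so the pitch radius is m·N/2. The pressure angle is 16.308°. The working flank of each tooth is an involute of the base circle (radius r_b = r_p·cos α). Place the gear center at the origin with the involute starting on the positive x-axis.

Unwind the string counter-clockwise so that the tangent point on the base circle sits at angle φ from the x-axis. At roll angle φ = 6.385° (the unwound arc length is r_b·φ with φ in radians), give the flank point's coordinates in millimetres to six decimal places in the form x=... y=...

pitch radius r_p = m·N/2 = 3.584·50/2 = 89.600000
base radius r_b = r_p·cos α = 89.600000·cos 16.308° = 85.995042
roll angle φ = 6.385° = 0.11143927 rad
x = r_b·(cos φ + φ·sin φ) = 85.995042·(0.99379707 + 0.11143927·0.11120876) = 86.527359
y = r_b·(sin φ − φ·cos φ) = 85.995042·(0.11120876 − 0.11143927·0.99379707) = 0.039621

x=86.527359 y=0.039621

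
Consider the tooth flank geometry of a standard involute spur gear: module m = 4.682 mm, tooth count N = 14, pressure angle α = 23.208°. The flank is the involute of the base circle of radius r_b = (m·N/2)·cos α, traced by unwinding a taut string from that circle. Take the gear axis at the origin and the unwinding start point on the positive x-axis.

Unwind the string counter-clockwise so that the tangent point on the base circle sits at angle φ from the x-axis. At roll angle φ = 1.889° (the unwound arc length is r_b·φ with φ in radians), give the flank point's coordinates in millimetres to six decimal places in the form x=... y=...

pitch radius r_p = m·N/2 = 4.682·14/2 = 32.774000
base radius r_b = r_p·cos α = 32.774000·cos 23.208° = 30.121939
roll angle φ = 1.889° = 0.03296927 rad
x = r_b·(cos φ + φ·sin φ) = 30.121939·(0.99945656 + 0.03296927·0.03296330) = 30.138305
y = r_b·(sin φ − φ·cos φ) = 30.121939·(0.03296330 − 0.03296927·0.99945656) = 0.000360

x=30.138305 y=0.000360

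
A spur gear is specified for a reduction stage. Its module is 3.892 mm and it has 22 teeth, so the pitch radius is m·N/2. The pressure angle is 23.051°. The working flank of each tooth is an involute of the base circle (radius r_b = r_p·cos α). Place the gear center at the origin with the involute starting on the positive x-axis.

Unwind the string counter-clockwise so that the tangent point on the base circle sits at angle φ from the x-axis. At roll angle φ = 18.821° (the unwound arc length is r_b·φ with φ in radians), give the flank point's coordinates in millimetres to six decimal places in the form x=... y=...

pitch radius r_p = m·N/2 = 3.892·22/2 = 42.812000
base radius r_b = r_p·cos α = 42.812000·cos 23.051° = 39.393748
roll angle φ = 18.821° = 0.32848842 rad
x = r_b·(cos φ + φ·sin φ) = 39.393748·(0.94653108 + 0.32848842·0.32261264) = 41.462141
y = r_b·(sin φ − φ·cos φ) = 39.393748·(0.32261264 − 0.32848842·0.94653108) = 0.460440

x=41.462141 y=0.460440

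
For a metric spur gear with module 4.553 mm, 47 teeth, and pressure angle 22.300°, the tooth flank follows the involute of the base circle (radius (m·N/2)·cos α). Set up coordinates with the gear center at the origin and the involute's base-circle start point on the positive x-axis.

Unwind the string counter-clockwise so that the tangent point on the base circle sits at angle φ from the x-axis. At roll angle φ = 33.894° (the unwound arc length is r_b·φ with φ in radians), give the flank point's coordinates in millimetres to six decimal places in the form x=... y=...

x=114.828243 y=6.594932

pitch radius r_p = m·N/2 = 4.553·47/2 = 106.995500
base radius r_b = r_p·cos α = 106.995500·cos 22.300° = 98.993276
roll angle φ = 33.894° = 0.59156190 rad
x = r_b·(cos φ + φ·sin φ) = 98.993276·(0.83007069 + 0.59156190·0.55765819) = 114.828243
y = r_b·(sin φ − φ·cos φ) = 98.993276·(0.55765819 − 0.59156190·0.83007069) = 6.594932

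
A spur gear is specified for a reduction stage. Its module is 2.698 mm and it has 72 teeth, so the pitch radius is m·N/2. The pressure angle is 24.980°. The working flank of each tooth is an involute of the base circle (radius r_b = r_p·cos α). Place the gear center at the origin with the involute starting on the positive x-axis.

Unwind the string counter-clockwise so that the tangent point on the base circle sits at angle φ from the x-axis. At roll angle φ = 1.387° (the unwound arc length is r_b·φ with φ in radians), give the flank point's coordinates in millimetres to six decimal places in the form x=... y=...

x=88.067979 y=0.000416

pitch radius r_p = m·N/2 = 2.698·72/2 = 97.128000
base radius r_b = r_p·cos α = 97.128000·cos 24.980° = 88.042186
roll angle φ = 1.387° = 0.02420772 rad
x = r_b·(cos φ + φ·sin φ) = 88.042186·(0.99970701 + 0.02420772·0.02420535) = 88.067979
y = r_b·(sin φ − φ·cos φ) = 88.042186·(0.02420535 − 0.02420772·0.99970701) = 0.000416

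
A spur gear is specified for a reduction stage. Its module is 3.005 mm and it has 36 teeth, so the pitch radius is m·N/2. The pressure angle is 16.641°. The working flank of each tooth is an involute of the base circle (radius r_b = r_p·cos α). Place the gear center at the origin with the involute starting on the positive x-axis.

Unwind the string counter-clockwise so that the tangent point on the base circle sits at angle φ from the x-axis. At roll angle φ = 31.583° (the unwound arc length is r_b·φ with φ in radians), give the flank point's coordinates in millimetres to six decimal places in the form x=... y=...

pitch radius r_p = m·N/2 = 3.005·36/2 = 54.090000
base radius r_b = r_p·cos α = 54.090000·cos 16.641° = 51.824597
roll angle φ = 31.583° = 0.55122734 rad
x = r_b·(cos φ + φ·sin φ) = 51.824597·(0.85188237 + 0.55122734·0.52373317) = 59.110016
y = r_b·(sin φ − φ·cos φ) = 51.824597·(0.52373317 − 0.55122734·0.85188237) = 2.806422

x=59.110016 y=2.806422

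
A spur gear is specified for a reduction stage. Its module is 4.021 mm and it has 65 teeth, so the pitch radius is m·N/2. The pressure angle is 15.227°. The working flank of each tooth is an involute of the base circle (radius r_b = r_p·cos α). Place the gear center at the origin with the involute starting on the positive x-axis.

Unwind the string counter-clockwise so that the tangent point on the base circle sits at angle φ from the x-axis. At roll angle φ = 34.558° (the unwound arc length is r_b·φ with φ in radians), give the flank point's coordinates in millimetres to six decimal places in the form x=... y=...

x=146.986445 y=8.891416

pitch radius r_p = m·N/2 = 4.021·65/2 = 130.682500
base radius r_b = r_p·cos α = 130.682500·cos 15.227° = 126.094608
roll angle φ = 34.558° = 0.60315088 rad
x = r_b·(cos φ + φ·sin φ) = 126.094608·(0.82355240 + 0.60315088·0.56724020) = 146.986445
y = r_b·(sin φ − φ·cos φ) = 126.094608·(0.56724020 − 0.60315088·0.82355240) = 8.891416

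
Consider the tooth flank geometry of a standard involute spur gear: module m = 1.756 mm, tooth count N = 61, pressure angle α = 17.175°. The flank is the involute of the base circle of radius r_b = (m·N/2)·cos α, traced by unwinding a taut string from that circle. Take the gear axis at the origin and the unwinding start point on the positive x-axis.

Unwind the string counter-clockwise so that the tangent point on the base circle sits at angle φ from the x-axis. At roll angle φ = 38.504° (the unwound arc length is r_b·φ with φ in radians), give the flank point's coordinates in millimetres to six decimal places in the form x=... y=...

x=61.451984 y=4.946520

pitch radius r_p = m·N/2 = 1.756·61/2 = 53.558000
base radius r_b = r_p·cos α = 53.558000·cos 17.175° = 51.169704
roll angle φ = 38.504° = 0.67202158 rad
x = r_b·(cos φ + φ·sin φ) = 51.169704·(0.78256470 + 0.67202158·0.62256927) = 61.451984
y = r_b·(sin φ − φ·cos φ) = 51.169704·(0.62256927 − 0.67202158·0.78256470) = 4.946520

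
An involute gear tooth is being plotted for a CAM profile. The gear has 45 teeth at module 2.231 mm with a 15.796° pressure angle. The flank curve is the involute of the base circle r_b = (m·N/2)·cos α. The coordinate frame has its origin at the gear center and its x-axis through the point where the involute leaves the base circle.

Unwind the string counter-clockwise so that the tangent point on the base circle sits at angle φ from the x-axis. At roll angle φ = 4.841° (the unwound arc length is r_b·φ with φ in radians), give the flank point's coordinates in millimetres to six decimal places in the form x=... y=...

x=48.473993 y=0.009704

pitch radius r_p = m·N/2 = 2.231·45/2 = 50.197500
base radius r_b = r_p·cos α = 50.197500·cos 15.796° = 48.301892
roll angle φ = 4.841° = 0.08449139 rad
x = r_b·(cos φ + φ·sin φ) = 48.301892·(0.99643273 + 0.08449139·0.08439090) = 48.473993
y = r_b·(sin φ − φ·cos φ) = 48.301892·(0.08439090 − 0.08449139·0.99643273) = 0.009704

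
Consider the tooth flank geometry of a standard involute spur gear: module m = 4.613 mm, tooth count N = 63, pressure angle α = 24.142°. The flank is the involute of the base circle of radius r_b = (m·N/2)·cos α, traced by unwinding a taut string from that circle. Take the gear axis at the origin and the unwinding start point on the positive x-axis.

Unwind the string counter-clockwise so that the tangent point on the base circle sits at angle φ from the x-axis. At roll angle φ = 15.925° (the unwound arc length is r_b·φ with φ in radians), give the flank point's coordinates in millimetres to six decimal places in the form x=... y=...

x=137.623304 y=0.941746

pitch radius r_p = m·N/2 = 4.613·63/2 = 145.309500
base radius r_b = r_p·cos α = 145.309500·cos 24.142° = 132.599948
roll angle φ = 15.925° = 0.27794368 rad
x = r_b·(cos φ + φ·sin φ) = 132.599948·(0.96162168 + 0.27794368·0.27437883) = 137.623304
y = r_b·(sin φ − φ·cos φ) = 132.599948·(0.27437883 − 0.27794368·0.96162168) = 0.941746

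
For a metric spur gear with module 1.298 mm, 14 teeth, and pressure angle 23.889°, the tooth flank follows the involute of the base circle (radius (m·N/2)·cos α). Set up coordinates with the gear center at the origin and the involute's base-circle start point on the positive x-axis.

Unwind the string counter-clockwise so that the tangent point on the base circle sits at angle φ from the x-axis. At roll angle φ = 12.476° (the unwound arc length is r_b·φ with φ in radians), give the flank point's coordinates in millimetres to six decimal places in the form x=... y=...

pitch radius r_p = m·N/2 = 1.298·14/2 = 9.086000
base radius r_b = r_p·cos α = 9.086000·cos 23.889° = 8.307618
roll angle φ = 12.476° = 0.21774728 rad
x = r_b·(cos φ + φ·sin φ) = 8.307618·(0.97638658 + 0.21774728·0.21603065) = 8.502238
y = r_b·(sin φ − φ·cos φ) = 8.307618·(0.21603065 − 0.21774728·0.97638658) = 0.028455

x=8.502238 y=0.028455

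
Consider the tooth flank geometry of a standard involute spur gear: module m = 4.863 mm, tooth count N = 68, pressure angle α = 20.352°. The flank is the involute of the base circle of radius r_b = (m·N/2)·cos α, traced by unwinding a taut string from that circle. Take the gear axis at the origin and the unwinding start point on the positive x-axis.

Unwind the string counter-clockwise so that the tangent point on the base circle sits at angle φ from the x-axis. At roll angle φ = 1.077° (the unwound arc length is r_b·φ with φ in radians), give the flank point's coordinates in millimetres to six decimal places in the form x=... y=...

pitch radius r_p = m·N/2 = 4.863·68/2 = 165.342000
base radius r_b = r_p·cos α = 165.342000·cos 20.352° = 155.020307
roll angle φ = 1.077° = 0.01879720 rad
x = r_b·(cos φ + φ·sin φ) = 155.020307·(0.99982334 + 0.01879720·0.01879609) = 155.047692
y = r_b·(sin φ − φ·cos φ) = 155.020307·(0.01879609 − 0.01879720·0.99982334) = 0.000343

x=155.047692 y=0.000343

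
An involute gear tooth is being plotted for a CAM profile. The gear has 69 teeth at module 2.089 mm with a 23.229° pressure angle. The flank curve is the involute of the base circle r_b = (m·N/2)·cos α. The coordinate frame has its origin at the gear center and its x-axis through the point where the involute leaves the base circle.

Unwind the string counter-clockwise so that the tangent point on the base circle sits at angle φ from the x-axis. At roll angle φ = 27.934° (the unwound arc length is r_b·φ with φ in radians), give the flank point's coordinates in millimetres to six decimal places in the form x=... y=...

x=73.637644 y=2.498013

pitch radius r_p = m·N/2 = 2.089·69/2 = 72.070500
base radius r_b = r_p·cos α = 72.070500·cos 23.229° = 66.228165
roll angle φ = 27.934° = 0.48754027 rad
x = r_b·(cos φ + φ·sin φ) = 66.228165·(0.88348780 + 0.48754027·0.46845417) = 73.637644
y = r_b·(sin φ − φ·cos φ) = 66.228165·(0.46845417 − 0.48754027·0.88348780) = 2.498013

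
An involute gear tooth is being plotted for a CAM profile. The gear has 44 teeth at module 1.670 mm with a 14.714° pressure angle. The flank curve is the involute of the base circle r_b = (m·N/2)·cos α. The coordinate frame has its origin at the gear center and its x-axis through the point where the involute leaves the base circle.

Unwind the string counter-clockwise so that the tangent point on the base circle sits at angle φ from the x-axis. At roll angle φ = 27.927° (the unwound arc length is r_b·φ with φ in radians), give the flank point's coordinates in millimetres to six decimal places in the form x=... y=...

pitch radius r_p = m·N/2 = 1.670·44/2 = 36.740000
base radius r_b = r_p·cos α = 36.740000·cos 14.714° = 35.535138
roll angle φ = 27.927° = 0.48741810 rad
x = r_b·(cos φ + φ·sin φ) = 35.535138·(0.88354503 + 0.48741810·0.46834623) = 39.508871
y = r_b·(sin φ − φ·cos φ) = 35.535138·(0.46834623 − 0.48741810·0.88354503) = 1.339333

x=39.508871 y=1.339333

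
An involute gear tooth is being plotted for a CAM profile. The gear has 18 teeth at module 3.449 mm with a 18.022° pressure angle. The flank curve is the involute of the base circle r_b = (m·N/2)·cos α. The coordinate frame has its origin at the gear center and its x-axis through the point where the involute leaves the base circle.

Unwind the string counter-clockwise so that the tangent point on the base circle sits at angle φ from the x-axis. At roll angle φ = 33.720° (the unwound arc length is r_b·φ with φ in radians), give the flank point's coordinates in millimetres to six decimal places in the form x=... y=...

x=34.195820 y=1.937063

pitch radius r_p = m·N/2 = 3.449·18/2 = 31.041000
base radius r_b = r_p·cos α = 31.041000·cos 18.022° = 29.518060
roll angle φ = 33.720° = 0.58852502 rad
x = r_b·(cos φ + φ·sin φ) = 29.518060·(0.83176039 + 0.58852502·0.55513480) = 34.195820
y = r_b·(sin φ − φ·cos φ) = 29.518060·(0.55513480 − 0.58852502·0.83176039) = 1.937063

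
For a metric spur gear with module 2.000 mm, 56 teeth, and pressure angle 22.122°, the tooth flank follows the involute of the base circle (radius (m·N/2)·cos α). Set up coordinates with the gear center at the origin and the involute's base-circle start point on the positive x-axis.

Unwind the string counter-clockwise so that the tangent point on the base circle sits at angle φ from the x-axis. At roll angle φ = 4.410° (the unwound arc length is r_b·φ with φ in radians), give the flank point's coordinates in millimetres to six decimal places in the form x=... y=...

x=52.030949 y=0.007880

pitch radius r_p = m·N/2 = 2.000·56/2 = 56.000000
base radius r_b = r_p·cos α = 56.000000·cos 22.122° = 51.877510
roll angle φ = 4.410° = 0.07696902 rad
x = r_b·(cos φ + φ·sin φ) = 51.877510·(0.99703935 + 0.07696902·0.07689305) = 52.030949
y = r_b·(sin φ − φ·cos φ) = 51.877510·(0.07689305 − 0.07696902·0.99703935) = 0.007880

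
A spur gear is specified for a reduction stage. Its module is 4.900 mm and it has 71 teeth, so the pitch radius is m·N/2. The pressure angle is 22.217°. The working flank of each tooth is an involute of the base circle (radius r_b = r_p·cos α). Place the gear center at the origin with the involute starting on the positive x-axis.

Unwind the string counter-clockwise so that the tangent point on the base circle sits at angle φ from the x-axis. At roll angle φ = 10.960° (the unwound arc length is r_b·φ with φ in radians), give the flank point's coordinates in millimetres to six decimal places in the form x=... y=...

pitch radius r_p = m·N/2 = 4.900·71/2 = 173.950000
base radius r_b = r_p·cos α = 173.950000·cos 22.217° = 161.035680
roll angle φ = 10.960° = 0.19128809 rad
x = r_b·(cos φ + φ·sin φ) = 161.035680·(0.98176015 + 0.19128809·0.19012364) = 163.955022
y = r_b·(sin φ − φ·cos φ) = 161.035680·(0.19012364 − 0.19128809·0.98176015) = 0.374347

x=163.955022 y=0.374347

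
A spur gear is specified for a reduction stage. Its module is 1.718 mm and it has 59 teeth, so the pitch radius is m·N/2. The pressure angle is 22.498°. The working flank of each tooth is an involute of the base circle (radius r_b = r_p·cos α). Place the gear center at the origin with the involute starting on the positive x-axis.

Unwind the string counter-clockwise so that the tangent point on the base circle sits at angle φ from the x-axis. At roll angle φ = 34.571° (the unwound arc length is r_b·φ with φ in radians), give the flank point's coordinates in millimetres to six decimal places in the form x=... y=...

x=54.587042 y=3.305363

pitch radius r_p = m·N/2 = 1.718·59/2 = 50.681000
base radius r_b = r_p·cos α = 50.681000·cos 22.498° = 46.823816
roll angle φ = 34.571° = 0.60337778 rad
x = r_b·(cos φ + φ·sin φ) = 46.823816·(0.82342367 + 0.60337778·0.56742705) = 54.587042
y = r_b·(sin φ − φ·cos φ) = 46.823816·(0.56742705 − 0.60337778·0.82342367) = 3.305363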